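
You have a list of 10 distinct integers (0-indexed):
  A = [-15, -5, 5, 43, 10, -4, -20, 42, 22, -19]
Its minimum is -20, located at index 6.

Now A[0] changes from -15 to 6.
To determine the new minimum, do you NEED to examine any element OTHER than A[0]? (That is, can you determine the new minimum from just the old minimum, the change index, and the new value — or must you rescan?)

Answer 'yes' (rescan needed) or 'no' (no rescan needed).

Old min = -20 at index 6
Change at index 0: -15 -> 6
Index 0 was NOT the min. New min = min(-20, 6). No rescan of other elements needed.
Needs rescan: no

Answer: no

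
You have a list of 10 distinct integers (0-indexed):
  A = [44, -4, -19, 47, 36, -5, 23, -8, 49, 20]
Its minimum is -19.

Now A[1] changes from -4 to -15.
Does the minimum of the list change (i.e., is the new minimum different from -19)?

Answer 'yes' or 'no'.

Answer: no

Derivation:
Old min = -19
Change: A[1] -4 -> -15
Changed element was NOT the min; min changes only if -15 < -19.
New min = -19; changed? no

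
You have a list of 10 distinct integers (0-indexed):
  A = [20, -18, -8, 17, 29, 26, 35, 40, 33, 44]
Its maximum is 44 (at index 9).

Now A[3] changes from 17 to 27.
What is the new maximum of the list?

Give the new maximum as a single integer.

Old max = 44 (at index 9)
Change: A[3] 17 -> 27
Changed element was NOT the old max.
  New max = max(old_max, new_val) = max(44, 27) = 44

Answer: 44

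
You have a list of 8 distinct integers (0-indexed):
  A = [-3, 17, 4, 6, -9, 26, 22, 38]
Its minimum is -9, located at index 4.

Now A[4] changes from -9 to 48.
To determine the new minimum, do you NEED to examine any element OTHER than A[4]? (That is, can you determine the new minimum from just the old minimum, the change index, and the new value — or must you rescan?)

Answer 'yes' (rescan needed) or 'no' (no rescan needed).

Answer: yes

Derivation:
Old min = -9 at index 4
Change at index 4: -9 -> 48
Index 4 WAS the min and new value 48 > old min -9. Must rescan other elements to find the new min.
Needs rescan: yes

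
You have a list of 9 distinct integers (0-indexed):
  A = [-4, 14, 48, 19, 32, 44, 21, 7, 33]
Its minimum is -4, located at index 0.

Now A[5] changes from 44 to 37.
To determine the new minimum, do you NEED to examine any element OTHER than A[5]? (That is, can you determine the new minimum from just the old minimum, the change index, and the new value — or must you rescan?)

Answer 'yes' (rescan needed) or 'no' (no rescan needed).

Answer: no

Derivation:
Old min = -4 at index 0
Change at index 5: 44 -> 37
Index 5 was NOT the min. New min = min(-4, 37). No rescan of other elements needed.
Needs rescan: no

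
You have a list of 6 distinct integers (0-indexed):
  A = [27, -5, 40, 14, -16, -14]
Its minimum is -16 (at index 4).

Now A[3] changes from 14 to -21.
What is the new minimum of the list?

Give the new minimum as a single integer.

Answer: -21

Derivation:
Old min = -16 (at index 4)
Change: A[3] 14 -> -21
Changed element was NOT the old min.
  New min = min(old_min, new_val) = min(-16, -21) = -21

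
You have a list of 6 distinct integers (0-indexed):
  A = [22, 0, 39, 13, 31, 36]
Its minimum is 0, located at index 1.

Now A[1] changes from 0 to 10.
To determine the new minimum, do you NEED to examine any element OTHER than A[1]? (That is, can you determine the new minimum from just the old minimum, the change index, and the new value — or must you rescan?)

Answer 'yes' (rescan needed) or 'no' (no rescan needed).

Old min = 0 at index 1
Change at index 1: 0 -> 10
Index 1 WAS the min and new value 10 > old min 0. Must rescan other elements to find the new min.
Needs rescan: yes

Answer: yes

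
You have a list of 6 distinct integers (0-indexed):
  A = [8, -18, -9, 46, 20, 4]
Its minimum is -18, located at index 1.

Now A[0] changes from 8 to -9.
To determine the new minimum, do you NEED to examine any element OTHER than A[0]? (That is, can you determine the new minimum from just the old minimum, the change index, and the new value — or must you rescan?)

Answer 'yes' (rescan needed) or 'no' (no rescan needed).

Answer: no

Derivation:
Old min = -18 at index 1
Change at index 0: 8 -> -9
Index 0 was NOT the min. New min = min(-18, -9). No rescan of other elements needed.
Needs rescan: no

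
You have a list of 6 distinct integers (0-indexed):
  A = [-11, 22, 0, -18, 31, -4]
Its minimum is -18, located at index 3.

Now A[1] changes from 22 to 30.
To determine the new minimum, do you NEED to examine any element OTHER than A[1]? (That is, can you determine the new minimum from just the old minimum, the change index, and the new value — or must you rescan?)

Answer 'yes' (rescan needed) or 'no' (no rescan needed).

Old min = -18 at index 3
Change at index 1: 22 -> 30
Index 1 was NOT the min. New min = min(-18, 30). No rescan of other elements needed.
Needs rescan: no

Answer: no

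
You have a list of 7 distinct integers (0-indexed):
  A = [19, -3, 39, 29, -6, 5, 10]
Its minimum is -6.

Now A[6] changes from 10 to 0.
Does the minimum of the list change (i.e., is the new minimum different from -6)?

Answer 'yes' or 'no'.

Old min = -6
Change: A[6] 10 -> 0
Changed element was NOT the min; min changes only if 0 < -6.
New min = -6; changed? no

Answer: no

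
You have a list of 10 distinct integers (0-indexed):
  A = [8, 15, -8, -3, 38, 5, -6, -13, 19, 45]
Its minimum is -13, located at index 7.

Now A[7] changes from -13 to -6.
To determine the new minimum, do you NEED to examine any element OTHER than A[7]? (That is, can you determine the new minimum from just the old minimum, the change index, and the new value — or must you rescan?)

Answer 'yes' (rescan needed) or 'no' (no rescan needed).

Old min = -13 at index 7
Change at index 7: -13 -> -6
Index 7 WAS the min and new value -6 > old min -13. Must rescan other elements to find the new min.
Needs rescan: yes

Answer: yes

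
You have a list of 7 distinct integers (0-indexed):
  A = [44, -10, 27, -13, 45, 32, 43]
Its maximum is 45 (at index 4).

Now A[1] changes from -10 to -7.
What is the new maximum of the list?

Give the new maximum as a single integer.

Answer: 45

Derivation:
Old max = 45 (at index 4)
Change: A[1] -10 -> -7
Changed element was NOT the old max.
  New max = max(old_max, new_val) = max(45, -7) = 45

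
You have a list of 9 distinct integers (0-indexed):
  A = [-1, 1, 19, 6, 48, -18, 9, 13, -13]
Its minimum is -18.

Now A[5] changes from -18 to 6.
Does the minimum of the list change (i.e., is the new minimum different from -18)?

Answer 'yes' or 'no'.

Answer: yes

Derivation:
Old min = -18
Change: A[5] -18 -> 6
Changed element was the min; new min must be rechecked.
New min = -13; changed? yes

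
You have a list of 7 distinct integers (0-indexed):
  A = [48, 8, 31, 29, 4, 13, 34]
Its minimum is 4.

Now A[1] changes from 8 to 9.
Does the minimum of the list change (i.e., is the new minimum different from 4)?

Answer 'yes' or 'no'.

Old min = 4
Change: A[1] 8 -> 9
Changed element was NOT the min; min changes only if 9 < 4.
New min = 4; changed? no

Answer: no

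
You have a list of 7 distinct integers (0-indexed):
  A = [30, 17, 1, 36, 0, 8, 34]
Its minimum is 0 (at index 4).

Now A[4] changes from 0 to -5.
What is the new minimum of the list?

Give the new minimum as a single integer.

Answer: -5

Derivation:
Old min = 0 (at index 4)
Change: A[4] 0 -> -5
Changed element WAS the min. Need to check: is -5 still <= all others?
  Min of remaining elements: 1
  New min = min(-5, 1) = -5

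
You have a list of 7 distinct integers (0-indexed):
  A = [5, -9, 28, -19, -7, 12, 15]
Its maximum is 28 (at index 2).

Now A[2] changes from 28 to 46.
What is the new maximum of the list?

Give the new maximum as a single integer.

Answer: 46

Derivation:
Old max = 28 (at index 2)
Change: A[2] 28 -> 46
Changed element WAS the max -> may need rescan.
  Max of remaining elements: 15
  New max = max(46, 15) = 46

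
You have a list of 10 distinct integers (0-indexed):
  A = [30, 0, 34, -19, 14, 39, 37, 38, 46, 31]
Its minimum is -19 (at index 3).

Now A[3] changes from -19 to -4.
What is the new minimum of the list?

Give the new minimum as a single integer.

Answer: -4

Derivation:
Old min = -19 (at index 3)
Change: A[3] -19 -> -4
Changed element WAS the min. Need to check: is -4 still <= all others?
  Min of remaining elements: 0
  New min = min(-4, 0) = -4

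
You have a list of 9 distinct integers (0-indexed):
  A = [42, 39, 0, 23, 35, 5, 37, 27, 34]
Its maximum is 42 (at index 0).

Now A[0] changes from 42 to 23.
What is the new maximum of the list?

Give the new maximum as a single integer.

Old max = 42 (at index 0)
Change: A[0] 42 -> 23
Changed element WAS the max -> may need rescan.
  Max of remaining elements: 39
  New max = max(23, 39) = 39

Answer: 39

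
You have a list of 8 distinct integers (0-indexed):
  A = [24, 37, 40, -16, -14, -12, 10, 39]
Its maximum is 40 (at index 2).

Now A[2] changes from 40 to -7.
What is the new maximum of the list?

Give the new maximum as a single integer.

Answer: 39

Derivation:
Old max = 40 (at index 2)
Change: A[2] 40 -> -7
Changed element WAS the max -> may need rescan.
  Max of remaining elements: 39
  New max = max(-7, 39) = 39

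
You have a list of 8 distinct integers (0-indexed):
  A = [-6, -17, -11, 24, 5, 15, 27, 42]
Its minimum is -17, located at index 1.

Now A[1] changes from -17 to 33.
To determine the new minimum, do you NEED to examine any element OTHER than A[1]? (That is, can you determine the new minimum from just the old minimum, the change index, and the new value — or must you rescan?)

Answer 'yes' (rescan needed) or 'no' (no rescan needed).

Answer: yes

Derivation:
Old min = -17 at index 1
Change at index 1: -17 -> 33
Index 1 WAS the min and new value 33 > old min -17. Must rescan other elements to find the new min.
Needs rescan: yes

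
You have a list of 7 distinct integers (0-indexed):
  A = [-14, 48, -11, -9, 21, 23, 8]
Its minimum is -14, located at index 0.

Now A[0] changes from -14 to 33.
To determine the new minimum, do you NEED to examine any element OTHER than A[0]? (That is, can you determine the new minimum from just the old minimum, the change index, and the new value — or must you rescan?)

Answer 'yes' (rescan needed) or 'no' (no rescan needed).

Answer: yes

Derivation:
Old min = -14 at index 0
Change at index 0: -14 -> 33
Index 0 WAS the min and new value 33 > old min -14. Must rescan other elements to find the new min.
Needs rescan: yes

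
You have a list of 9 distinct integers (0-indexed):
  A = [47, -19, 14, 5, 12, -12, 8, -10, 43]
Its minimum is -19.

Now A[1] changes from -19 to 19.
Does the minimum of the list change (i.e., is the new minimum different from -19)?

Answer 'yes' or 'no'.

Old min = -19
Change: A[1] -19 -> 19
Changed element was the min; new min must be rechecked.
New min = -12; changed? yes

Answer: yes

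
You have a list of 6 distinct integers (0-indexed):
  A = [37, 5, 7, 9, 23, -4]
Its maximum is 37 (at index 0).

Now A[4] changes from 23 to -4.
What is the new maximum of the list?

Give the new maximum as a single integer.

Old max = 37 (at index 0)
Change: A[4] 23 -> -4
Changed element was NOT the old max.
  New max = max(old_max, new_val) = max(37, -4) = 37

Answer: 37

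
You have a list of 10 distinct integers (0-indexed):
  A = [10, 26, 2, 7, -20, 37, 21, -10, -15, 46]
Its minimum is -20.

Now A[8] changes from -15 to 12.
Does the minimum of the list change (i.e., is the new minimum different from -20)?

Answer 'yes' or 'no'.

Answer: no

Derivation:
Old min = -20
Change: A[8] -15 -> 12
Changed element was NOT the min; min changes only if 12 < -20.
New min = -20; changed? no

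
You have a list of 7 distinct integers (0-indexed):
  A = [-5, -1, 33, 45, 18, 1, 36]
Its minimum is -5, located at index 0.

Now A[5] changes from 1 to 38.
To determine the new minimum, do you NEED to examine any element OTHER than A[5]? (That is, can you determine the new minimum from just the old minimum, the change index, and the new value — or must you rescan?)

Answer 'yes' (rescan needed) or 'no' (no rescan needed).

Old min = -5 at index 0
Change at index 5: 1 -> 38
Index 5 was NOT the min. New min = min(-5, 38). No rescan of other elements needed.
Needs rescan: no

Answer: no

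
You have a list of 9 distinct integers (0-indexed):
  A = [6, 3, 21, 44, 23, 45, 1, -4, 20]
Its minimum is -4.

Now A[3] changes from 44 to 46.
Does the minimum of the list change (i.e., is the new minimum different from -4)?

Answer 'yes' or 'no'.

Answer: no

Derivation:
Old min = -4
Change: A[3] 44 -> 46
Changed element was NOT the min; min changes only if 46 < -4.
New min = -4; changed? no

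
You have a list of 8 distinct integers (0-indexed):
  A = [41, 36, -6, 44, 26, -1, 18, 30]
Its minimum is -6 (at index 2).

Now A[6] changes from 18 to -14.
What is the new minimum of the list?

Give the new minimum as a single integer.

Old min = -6 (at index 2)
Change: A[6] 18 -> -14
Changed element was NOT the old min.
  New min = min(old_min, new_val) = min(-6, -14) = -14

Answer: -14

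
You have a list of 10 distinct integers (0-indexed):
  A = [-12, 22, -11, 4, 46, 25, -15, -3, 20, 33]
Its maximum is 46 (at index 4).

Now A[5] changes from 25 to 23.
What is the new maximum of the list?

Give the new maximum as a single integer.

Old max = 46 (at index 4)
Change: A[5] 25 -> 23
Changed element was NOT the old max.
  New max = max(old_max, new_val) = max(46, 23) = 46

Answer: 46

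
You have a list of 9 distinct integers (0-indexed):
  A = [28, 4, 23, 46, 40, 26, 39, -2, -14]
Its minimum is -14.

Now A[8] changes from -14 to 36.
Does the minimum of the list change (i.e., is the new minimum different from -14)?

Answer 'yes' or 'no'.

Old min = -14
Change: A[8] -14 -> 36
Changed element was the min; new min must be rechecked.
New min = -2; changed? yes

Answer: yes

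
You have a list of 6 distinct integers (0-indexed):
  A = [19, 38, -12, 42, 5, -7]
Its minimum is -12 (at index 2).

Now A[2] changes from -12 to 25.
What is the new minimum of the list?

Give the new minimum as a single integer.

Answer: -7

Derivation:
Old min = -12 (at index 2)
Change: A[2] -12 -> 25
Changed element WAS the min. Need to check: is 25 still <= all others?
  Min of remaining elements: -7
  New min = min(25, -7) = -7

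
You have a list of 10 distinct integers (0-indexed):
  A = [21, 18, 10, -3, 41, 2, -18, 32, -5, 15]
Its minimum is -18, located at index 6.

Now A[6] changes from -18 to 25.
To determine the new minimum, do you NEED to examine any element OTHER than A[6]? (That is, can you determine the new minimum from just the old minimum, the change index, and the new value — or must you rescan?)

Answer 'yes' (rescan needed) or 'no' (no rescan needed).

Answer: yes

Derivation:
Old min = -18 at index 6
Change at index 6: -18 -> 25
Index 6 WAS the min and new value 25 > old min -18. Must rescan other elements to find the new min.
Needs rescan: yes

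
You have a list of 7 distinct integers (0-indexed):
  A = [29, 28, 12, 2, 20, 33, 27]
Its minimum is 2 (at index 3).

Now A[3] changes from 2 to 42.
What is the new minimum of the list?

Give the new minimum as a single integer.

Answer: 12

Derivation:
Old min = 2 (at index 3)
Change: A[3] 2 -> 42
Changed element WAS the min. Need to check: is 42 still <= all others?
  Min of remaining elements: 12
  New min = min(42, 12) = 12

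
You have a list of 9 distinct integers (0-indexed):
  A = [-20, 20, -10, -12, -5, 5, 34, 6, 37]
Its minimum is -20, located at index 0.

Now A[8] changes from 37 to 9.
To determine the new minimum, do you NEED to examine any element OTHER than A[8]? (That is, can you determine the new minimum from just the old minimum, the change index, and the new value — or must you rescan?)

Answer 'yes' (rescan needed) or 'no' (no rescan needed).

Old min = -20 at index 0
Change at index 8: 37 -> 9
Index 8 was NOT the min. New min = min(-20, 9). No rescan of other elements needed.
Needs rescan: no

Answer: no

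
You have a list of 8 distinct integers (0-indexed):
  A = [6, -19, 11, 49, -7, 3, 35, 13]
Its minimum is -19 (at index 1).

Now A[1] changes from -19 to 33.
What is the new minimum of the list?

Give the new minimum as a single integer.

Old min = -19 (at index 1)
Change: A[1] -19 -> 33
Changed element WAS the min. Need to check: is 33 still <= all others?
  Min of remaining elements: -7
  New min = min(33, -7) = -7

Answer: -7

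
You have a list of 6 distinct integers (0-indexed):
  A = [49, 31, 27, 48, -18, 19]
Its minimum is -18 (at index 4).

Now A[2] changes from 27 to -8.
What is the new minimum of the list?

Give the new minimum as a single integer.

Old min = -18 (at index 4)
Change: A[2] 27 -> -8
Changed element was NOT the old min.
  New min = min(old_min, new_val) = min(-18, -8) = -18

Answer: -18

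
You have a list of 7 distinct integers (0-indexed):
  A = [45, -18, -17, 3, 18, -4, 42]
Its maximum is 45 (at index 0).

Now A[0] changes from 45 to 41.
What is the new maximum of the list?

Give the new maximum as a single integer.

Old max = 45 (at index 0)
Change: A[0] 45 -> 41
Changed element WAS the max -> may need rescan.
  Max of remaining elements: 42
  New max = max(41, 42) = 42

Answer: 42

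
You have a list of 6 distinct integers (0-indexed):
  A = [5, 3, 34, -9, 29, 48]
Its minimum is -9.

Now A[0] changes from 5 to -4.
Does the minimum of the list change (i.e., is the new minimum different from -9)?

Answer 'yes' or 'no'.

Old min = -9
Change: A[0] 5 -> -4
Changed element was NOT the min; min changes only if -4 < -9.
New min = -9; changed? no

Answer: no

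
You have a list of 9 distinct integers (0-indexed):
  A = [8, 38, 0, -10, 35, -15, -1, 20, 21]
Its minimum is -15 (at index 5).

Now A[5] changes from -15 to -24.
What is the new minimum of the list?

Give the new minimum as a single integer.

Old min = -15 (at index 5)
Change: A[5] -15 -> -24
Changed element WAS the min. Need to check: is -24 still <= all others?
  Min of remaining elements: -10
  New min = min(-24, -10) = -24

Answer: -24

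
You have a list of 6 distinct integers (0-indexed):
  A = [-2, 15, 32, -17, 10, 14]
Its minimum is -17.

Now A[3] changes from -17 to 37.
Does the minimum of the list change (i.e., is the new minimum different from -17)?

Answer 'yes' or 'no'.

Answer: yes

Derivation:
Old min = -17
Change: A[3] -17 -> 37
Changed element was the min; new min must be rechecked.
New min = -2; changed? yes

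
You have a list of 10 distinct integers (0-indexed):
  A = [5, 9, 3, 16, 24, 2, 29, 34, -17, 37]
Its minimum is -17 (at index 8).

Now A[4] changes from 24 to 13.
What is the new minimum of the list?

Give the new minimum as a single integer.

Old min = -17 (at index 8)
Change: A[4] 24 -> 13
Changed element was NOT the old min.
  New min = min(old_min, new_val) = min(-17, 13) = -17

Answer: -17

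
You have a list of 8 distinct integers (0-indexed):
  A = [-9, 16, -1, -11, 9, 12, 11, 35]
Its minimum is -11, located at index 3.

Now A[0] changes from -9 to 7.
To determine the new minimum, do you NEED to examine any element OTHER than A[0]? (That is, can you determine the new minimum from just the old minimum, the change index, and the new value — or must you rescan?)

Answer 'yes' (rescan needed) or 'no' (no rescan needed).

Old min = -11 at index 3
Change at index 0: -9 -> 7
Index 0 was NOT the min. New min = min(-11, 7). No rescan of other elements needed.
Needs rescan: no

Answer: no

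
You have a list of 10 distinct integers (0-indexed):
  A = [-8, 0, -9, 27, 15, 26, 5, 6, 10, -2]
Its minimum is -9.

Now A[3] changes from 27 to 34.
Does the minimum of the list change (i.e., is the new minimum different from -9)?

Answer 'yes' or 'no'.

Old min = -9
Change: A[3] 27 -> 34
Changed element was NOT the min; min changes only if 34 < -9.
New min = -9; changed? no

Answer: no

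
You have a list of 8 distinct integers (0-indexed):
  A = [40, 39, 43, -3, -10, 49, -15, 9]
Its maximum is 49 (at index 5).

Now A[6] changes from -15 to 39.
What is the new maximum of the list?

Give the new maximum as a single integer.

Answer: 49

Derivation:
Old max = 49 (at index 5)
Change: A[6] -15 -> 39
Changed element was NOT the old max.
  New max = max(old_max, new_val) = max(49, 39) = 49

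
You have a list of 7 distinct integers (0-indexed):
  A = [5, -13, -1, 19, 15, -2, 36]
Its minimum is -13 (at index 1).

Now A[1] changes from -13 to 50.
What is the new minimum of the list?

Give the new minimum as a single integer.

Answer: -2

Derivation:
Old min = -13 (at index 1)
Change: A[1] -13 -> 50
Changed element WAS the min. Need to check: is 50 still <= all others?
  Min of remaining elements: -2
  New min = min(50, -2) = -2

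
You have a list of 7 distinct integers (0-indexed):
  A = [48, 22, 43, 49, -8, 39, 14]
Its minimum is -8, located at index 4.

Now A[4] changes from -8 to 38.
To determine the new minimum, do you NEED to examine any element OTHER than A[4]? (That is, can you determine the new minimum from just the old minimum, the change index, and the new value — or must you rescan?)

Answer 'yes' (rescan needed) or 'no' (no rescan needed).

Old min = -8 at index 4
Change at index 4: -8 -> 38
Index 4 WAS the min and new value 38 > old min -8. Must rescan other elements to find the new min.
Needs rescan: yes

Answer: yes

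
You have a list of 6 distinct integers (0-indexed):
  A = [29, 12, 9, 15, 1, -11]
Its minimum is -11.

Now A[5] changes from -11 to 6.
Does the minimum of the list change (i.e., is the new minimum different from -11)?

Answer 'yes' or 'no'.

Old min = -11
Change: A[5] -11 -> 6
Changed element was the min; new min must be rechecked.
New min = 1; changed? yes

Answer: yes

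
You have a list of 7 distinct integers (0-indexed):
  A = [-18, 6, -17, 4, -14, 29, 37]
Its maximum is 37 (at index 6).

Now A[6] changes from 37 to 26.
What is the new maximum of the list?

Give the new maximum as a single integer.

Answer: 29

Derivation:
Old max = 37 (at index 6)
Change: A[6] 37 -> 26
Changed element WAS the max -> may need rescan.
  Max of remaining elements: 29
  New max = max(26, 29) = 29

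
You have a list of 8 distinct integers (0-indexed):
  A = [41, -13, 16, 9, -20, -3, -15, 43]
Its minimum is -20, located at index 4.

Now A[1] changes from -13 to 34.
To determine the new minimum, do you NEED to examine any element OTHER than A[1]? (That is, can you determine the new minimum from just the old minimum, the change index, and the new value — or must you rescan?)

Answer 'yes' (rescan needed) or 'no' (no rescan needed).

Answer: no

Derivation:
Old min = -20 at index 4
Change at index 1: -13 -> 34
Index 1 was NOT the min. New min = min(-20, 34). No rescan of other elements needed.
Needs rescan: no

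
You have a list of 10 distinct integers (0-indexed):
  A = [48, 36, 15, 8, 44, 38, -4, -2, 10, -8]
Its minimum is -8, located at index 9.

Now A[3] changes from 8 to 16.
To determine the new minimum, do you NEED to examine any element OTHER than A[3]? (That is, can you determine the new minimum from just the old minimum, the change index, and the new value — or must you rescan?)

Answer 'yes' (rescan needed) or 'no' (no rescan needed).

Old min = -8 at index 9
Change at index 3: 8 -> 16
Index 3 was NOT the min. New min = min(-8, 16). No rescan of other elements needed.
Needs rescan: no

Answer: no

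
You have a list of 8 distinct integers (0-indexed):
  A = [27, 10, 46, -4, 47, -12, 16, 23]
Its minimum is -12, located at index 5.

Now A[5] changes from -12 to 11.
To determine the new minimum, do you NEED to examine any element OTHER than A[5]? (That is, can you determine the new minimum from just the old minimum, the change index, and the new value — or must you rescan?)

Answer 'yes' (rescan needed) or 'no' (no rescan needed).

Old min = -12 at index 5
Change at index 5: -12 -> 11
Index 5 WAS the min and new value 11 > old min -12. Must rescan other elements to find the new min.
Needs rescan: yes

Answer: yes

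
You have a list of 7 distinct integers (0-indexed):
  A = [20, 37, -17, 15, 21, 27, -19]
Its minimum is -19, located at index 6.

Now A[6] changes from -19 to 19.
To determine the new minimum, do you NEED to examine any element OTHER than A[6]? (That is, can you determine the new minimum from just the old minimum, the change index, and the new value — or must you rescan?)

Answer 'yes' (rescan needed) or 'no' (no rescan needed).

Old min = -19 at index 6
Change at index 6: -19 -> 19
Index 6 WAS the min and new value 19 > old min -19. Must rescan other elements to find the new min.
Needs rescan: yes

Answer: yes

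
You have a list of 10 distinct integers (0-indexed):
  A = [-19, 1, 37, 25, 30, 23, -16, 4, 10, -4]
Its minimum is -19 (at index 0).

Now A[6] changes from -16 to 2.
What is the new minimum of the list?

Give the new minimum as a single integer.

Old min = -19 (at index 0)
Change: A[6] -16 -> 2
Changed element was NOT the old min.
  New min = min(old_min, new_val) = min(-19, 2) = -19

Answer: -19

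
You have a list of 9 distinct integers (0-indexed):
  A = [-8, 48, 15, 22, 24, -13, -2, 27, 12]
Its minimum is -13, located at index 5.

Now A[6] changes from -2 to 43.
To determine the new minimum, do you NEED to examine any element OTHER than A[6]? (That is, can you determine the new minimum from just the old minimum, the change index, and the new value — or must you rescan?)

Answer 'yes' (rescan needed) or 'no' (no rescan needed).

Old min = -13 at index 5
Change at index 6: -2 -> 43
Index 6 was NOT the min. New min = min(-13, 43). No rescan of other elements needed.
Needs rescan: no

Answer: no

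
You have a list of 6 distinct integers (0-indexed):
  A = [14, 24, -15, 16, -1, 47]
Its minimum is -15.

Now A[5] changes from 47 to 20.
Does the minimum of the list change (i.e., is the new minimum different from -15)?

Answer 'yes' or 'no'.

Answer: no

Derivation:
Old min = -15
Change: A[5] 47 -> 20
Changed element was NOT the min; min changes only if 20 < -15.
New min = -15; changed? no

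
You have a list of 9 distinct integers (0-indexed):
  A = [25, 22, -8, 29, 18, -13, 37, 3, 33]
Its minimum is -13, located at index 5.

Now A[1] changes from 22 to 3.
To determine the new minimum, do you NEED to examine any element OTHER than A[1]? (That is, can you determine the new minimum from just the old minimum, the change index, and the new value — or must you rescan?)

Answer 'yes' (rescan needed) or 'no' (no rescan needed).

Answer: no

Derivation:
Old min = -13 at index 5
Change at index 1: 22 -> 3
Index 1 was NOT the min. New min = min(-13, 3). No rescan of other elements needed.
Needs rescan: no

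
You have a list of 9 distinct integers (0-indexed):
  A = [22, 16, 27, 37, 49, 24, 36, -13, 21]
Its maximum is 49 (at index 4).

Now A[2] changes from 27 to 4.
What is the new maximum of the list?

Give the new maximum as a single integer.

Answer: 49

Derivation:
Old max = 49 (at index 4)
Change: A[2] 27 -> 4
Changed element was NOT the old max.
  New max = max(old_max, new_val) = max(49, 4) = 49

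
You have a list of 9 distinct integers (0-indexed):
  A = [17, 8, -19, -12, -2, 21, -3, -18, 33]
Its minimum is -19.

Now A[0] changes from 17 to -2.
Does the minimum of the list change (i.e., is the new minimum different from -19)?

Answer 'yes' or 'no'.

Answer: no

Derivation:
Old min = -19
Change: A[0] 17 -> -2
Changed element was NOT the min; min changes only if -2 < -19.
New min = -19; changed? no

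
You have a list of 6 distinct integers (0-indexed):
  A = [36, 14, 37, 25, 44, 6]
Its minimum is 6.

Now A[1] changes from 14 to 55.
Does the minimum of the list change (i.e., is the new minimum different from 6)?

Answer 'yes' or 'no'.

Answer: no

Derivation:
Old min = 6
Change: A[1] 14 -> 55
Changed element was NOT the min; min changes only if 55 < 6.
New min = 6; changed? no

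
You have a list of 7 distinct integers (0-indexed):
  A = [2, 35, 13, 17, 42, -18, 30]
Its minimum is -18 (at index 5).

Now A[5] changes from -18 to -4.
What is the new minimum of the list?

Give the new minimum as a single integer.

Old min = -18 (at index 5)
Change: A[5] -18 -> -4
Changed element WAS the min. Need to check: is -4 still <= all others?
  Min of remaining elements: 2
  New min = min(-4, 2) = -4

Answer: -4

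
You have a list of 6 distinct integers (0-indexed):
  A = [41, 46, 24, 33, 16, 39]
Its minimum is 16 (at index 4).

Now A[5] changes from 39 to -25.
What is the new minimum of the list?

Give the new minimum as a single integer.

Old min = 16 (at index 4)
Change: A[5] 39 -> -25
Changed element was NOT the old min.
  New min = min(old_min, new_val) = min(16, -25) = -25

Answer: -25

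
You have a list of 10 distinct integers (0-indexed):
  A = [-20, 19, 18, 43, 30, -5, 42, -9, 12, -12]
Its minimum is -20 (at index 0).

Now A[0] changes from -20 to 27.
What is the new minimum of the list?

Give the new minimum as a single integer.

Answer: -12

Derivation:
Old min = -20 (at index 0)
Change: A[0] -20 -> 27
Changed element WAS the min. Need to check: is 27 still <= all others?
  Min of remaining elements: -12
  New min = min(27, -12) = -12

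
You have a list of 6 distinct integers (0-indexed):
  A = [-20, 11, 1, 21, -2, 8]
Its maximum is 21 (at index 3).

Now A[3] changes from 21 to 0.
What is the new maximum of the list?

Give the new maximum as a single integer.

Answer: 11

Derivation:
Old max = 21 (at index 3)
Change: A[3] 21 -> 0
Changed element WAS the max -> may need rescan.
  Max of remaining elements: 11
  New max = max(0, 11) = 11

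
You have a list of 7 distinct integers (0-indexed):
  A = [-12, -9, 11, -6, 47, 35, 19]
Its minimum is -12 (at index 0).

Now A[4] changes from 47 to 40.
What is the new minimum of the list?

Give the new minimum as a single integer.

Old min = -12 (at index 0)
Change: A[4] 47 -> 40
Changed element was NOT the old min.
  New min = min(old_min, new_val) = min(-12, 40) = -12

Answer: -12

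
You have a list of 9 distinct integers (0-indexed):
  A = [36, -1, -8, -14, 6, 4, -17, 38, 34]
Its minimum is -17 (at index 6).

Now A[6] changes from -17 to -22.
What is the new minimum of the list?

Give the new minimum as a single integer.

Answer: -22

Derivation:
Old min = -17 (at index 6)
Change: A[6] -17 -> -22
Changed element WAS the min. Need to check: is -22 still <= all others?
  Min of remaining elements: -14
  New min = min(-22, -14) = -22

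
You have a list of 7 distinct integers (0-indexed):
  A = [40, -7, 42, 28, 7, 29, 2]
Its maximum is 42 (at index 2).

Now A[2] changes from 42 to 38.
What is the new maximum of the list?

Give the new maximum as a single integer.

Answer: 40

Derivation:
Old max = 42 (at index 2)
Change: A[2] 42 -> 38
Changed element WAS the max -> may need rescan.
  Max of remaining elements: 40
  New max = max(38, 40) = 40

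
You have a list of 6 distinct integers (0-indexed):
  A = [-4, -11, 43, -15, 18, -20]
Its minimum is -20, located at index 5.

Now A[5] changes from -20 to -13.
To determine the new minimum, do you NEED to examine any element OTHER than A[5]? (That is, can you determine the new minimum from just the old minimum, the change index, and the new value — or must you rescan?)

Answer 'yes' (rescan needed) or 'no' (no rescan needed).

Old min = -20 at index 5
Change at index 5: -20 -> -13
Index 5 WAS the min and new value -13 > old min -20. Must rescan other elements to find the new min.
Needs rescan: yes

Answer: yes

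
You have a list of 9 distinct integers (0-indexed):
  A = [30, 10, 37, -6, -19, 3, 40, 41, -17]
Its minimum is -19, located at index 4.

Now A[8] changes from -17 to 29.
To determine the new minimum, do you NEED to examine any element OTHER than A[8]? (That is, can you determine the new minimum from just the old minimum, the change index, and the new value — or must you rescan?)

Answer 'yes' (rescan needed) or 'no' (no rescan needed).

Old min = -19 at index 4
Change at index 8: -17 -> 29
Index 8 was NOT the min. New min = min(-19, 29). No rescan of other elements needed.
Needs rescan: no

Answer: no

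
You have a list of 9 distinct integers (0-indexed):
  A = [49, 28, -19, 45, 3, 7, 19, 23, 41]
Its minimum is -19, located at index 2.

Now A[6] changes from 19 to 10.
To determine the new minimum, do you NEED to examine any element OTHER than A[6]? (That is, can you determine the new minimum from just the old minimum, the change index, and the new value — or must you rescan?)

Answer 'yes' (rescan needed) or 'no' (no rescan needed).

Old min = -19 at index 2
Change at index 6: 19 -> 10
Index 6 was NOT the min. New min = min(-19, 10). No rescan of other elements needed.
Needs rescan: no

Answer: no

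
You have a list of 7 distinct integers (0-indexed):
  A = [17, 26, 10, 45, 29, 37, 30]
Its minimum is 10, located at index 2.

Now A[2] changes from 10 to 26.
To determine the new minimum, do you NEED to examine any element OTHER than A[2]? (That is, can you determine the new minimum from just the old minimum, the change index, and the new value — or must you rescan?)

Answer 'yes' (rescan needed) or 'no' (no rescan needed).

Old min = 10 at index 2
Change at index 2: 10 -> 26
Index 2 WAS the min and new value 26 > old min 10. Must rescan other elements to find the new min.
Needs rescan: yes

Answer: yes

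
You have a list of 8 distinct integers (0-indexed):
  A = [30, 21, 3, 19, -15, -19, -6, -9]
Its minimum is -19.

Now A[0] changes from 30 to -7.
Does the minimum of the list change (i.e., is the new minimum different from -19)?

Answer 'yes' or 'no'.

Answer: no

Derivation:
Old min = -19
Change: A[0] 30 -> -7
Changed element was NOT the min; min changes only if -7 < -19.
New min = -19; changed? no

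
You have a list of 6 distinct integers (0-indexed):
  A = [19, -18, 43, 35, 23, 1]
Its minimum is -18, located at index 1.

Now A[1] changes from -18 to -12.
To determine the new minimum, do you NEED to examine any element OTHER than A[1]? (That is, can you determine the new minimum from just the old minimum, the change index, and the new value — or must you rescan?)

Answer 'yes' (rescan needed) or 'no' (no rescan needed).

Old min = -18 at index 1
Change at index 1: -18 -> -12
Index 1 WAS the min and new value -12 > old min -18. Must rescan other elements to find the new min.
Needs rescan: yes

Answer: yes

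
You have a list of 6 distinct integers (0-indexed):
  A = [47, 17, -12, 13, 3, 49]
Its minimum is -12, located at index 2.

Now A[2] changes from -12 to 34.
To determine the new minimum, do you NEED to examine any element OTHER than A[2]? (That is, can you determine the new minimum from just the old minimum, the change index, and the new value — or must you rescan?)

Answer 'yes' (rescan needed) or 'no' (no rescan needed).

Answer: yes

Derivation:
Old min = -12 at index 2
Change at index 2: -12 -> 34
Index 2 WAS the min and new value 34 > old min -12. Must rescan other elements to find the new min.
Needs rescan: yes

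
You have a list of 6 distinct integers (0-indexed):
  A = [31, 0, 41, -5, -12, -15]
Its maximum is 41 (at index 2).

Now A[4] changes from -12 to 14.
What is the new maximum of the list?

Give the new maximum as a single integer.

Answer: 41

Derivation:
Old max = 41 (at index 2)
Change: A[4] -12 -> 14
Changed element was NOT the old max.
  New max = max(old_max, new_val) = max(41, 14) = 41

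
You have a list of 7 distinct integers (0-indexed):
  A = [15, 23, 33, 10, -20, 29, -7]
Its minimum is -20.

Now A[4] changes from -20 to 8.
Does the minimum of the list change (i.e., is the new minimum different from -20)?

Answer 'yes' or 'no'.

Old min = -20
Change: A[4] -20 -> 8
Changed element was the min; new min must be rechecked.
New min = -7; changed? yes

Answer: yes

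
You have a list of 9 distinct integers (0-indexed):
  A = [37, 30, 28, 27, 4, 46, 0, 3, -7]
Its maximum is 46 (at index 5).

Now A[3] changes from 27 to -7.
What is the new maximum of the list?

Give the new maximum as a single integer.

Answer: 46

Derivation:
Old max = 46 (at index 5)
Change: A[3] 27 -> -7
Changed element was NOT the old max.
  New max = max(old_max, new_val) = max(46, -7) = 46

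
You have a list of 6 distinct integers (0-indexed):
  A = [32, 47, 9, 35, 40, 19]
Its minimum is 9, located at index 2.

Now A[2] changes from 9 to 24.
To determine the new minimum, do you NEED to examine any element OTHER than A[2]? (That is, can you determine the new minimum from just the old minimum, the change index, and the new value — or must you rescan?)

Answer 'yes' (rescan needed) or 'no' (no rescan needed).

Old min = 9 at index 2
Change at index 2: 9 -> 24
Index 2 WAS the min and new value 24 > old min 9. Must rescan other elements to find the new min.
Needs rescan: yes

Answer: yes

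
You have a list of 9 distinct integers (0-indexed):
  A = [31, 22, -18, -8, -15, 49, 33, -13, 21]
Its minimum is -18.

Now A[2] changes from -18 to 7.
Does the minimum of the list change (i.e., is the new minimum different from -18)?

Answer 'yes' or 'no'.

Old min = -18
Change: A[2] -18 -> 7
Changed element was the min; new min must be rechecked.
New min = -15; changed? yes

Answer: yes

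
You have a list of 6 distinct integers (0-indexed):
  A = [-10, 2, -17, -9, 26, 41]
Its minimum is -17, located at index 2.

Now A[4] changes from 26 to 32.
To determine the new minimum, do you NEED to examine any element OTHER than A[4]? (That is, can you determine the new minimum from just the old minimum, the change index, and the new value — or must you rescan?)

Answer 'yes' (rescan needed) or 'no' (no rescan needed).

Old min = -17 at index 2
Change at index 4: 26 -> 32
Index 4 was NOT the min. New min = min(-17, 32). No rescan of other elements needed.
Needs rescan: no

Answer: no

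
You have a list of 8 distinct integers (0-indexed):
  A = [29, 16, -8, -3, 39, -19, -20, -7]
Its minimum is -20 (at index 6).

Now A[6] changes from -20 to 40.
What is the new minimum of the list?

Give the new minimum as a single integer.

Answer: -19

Derivation:
Old min = -20 (at index 6)
Change: A[6] -20 -> 40
Changed element WAS the min. Need to check: is 40 still <= all others?
  Min of remaining elements: -19
  New min = min(40, -19) = -19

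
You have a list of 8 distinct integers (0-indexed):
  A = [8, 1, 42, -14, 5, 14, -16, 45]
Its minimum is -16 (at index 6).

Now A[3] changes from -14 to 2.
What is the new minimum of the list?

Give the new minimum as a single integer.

Old min = -16 (at index 6)
Change: A[3] -14 -> 2
Changed element was NOT the old min.
  New min = min(old_min, new_val) = min(-16, 2) = -16

Answer: -16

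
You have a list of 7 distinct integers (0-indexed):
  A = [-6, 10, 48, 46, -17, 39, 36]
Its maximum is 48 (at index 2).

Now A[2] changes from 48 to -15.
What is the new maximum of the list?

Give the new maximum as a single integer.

Answer: 46

Derivation:
Old max = 48 (at index 2)
Change: A[2] 48 -> -15
Changed element WAS the max -> may need rescan.
  Max of remaining elements: 46
  New max = max(-15, 46) = 46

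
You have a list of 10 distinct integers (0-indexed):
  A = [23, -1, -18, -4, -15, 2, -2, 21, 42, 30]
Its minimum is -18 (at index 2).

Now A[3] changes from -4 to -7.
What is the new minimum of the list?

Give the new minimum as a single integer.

Old min = -18 (at index 2)
Change: A[3] -4 -> -7
Changed element was NOT the old min.
  New min = min(old_min, new_val) = min(-18, -7) = -18

Answer: -18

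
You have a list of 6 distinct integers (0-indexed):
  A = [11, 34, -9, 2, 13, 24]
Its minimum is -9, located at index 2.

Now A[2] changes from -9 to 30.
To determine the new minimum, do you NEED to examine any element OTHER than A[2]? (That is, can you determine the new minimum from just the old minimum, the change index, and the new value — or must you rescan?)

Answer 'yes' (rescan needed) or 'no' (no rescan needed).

Answer: yes

Derivation:
Old min = -9 at index 2
Change at index 2: -9 -> 30
Index 2 WAS the min and new value 30 > old min -9. Must rescan other elements to find the new min.
Needs rescan: yes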